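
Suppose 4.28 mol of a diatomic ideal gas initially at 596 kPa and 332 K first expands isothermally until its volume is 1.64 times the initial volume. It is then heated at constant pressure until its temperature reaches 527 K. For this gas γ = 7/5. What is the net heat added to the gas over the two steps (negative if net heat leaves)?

V₁ = nRT₁/P₁ = 4.28×8.314×332/596 = 19.8 L.
Step 1 — Isothermal: T stays 332 K; PV = const ⇒ V₂ = 32.5 L, P₂ = 363 kPa.
ΔU = 0 (ideal gas, T constant).
W = nRT ln(V₂/V₁) = 4.28×8.314×332×ln(1.64) = 5840 J.
Q = ΔU + W = 5840 J.
State after step 1: P = 363 kPa, V = 32.5 L, T = 332 K.
Step 2 — Isobaric: P stays 363 kPa; V/T = const ⇒ T₂ = 527 K, V₂ = 51.6 L.
W = PΔV = 363×(51.6−32.5) kPa·L = 6940 J.
ΔU = nCvΔT = 4.28×20.8×(527−332) = 17300 J.
Q = ΔU + W = nCpΔT = 24300 J.
Net over both steps: W = 12800 J, Q = 30100 J, ΔU = 17300 J.

30100 J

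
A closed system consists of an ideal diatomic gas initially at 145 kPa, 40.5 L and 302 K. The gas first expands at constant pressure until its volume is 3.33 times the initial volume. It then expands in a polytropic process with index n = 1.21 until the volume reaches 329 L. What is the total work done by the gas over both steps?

29600 J

n = P₁V₁/(RT₁) = 145×40.5/(8.314×302) = 2.34 mol.
Step 1 — Isobaric: P stays 145 kPa; V/T = const ⇒ T₂ = 1010 K, V₂ = 135 L.
W = PΔV = 145×(135−40.5) kPa·L = 13700 J.
ΔU = nCvΔT = 2.34×20.8×(1010−302) = 34200 J.
Q = ΔU + W = nCpΔT = 47900 J.
State after step 1: P = 145 kPa, V = 135 L, T = 1010 K.
Step 2 — Polytropic n=1.21: T₂ = T₁(V₁/V₂)^(n−1) = 1010×(0.410)^0.21 = 834 K; P₂ = P₁(V₁/V₂)^n = 49.3 kPa.
W = (P₁V₁−P₂V₂)/(n−1) = (145×135−49.3×329)/0.21 = 15900 J.
ΔU = nCvΔT = 2.34×20.8×(834−1010) = -8350 J.
Q = ΔU + W = 7550 J.
Net over both steps: W = 29600 J, Q = 55400 J, ΔU = 25900 J.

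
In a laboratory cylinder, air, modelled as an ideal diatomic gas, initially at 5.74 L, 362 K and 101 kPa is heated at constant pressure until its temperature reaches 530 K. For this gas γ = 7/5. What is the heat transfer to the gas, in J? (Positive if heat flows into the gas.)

n = P₁V₁/(RT₁) = 101×5.74/(8.314×362) = 0.193 mol.
Isobaric: P stays 101 kPa; V/T = const ⇒ T₂ = 530 K, V₂ = 8.40 L.
W = PΔV = 101×(8.40−5.74) kPa·L = 269 J.
ΔU = nCvΔT = 0.193×20.8×(530−362) = 673 J.
Q = ΔU + W = nCpΔT = 942 J.

942 J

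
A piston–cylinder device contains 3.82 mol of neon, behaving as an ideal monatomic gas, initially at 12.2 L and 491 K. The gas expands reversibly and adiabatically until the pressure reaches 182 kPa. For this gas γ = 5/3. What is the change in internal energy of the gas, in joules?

P₁ = nRT₁/V₁ = 3.82×8.314×491/12.2 = 1280 kPa.
Adiabatic: T₂/T₁ = (P₂/P₁)^((γ−1)/γ) ⇒ T₂ = 491×(0.142)^0.400 = 225 K; V₂ = 39.3 L.
For an ideal gas ΔU = nCvΔT with Cv = (3/2)R = 12.5 J/(mol·K).
ΔU = 3.82×12.5×(225−491) = -12700 J.

-12700 J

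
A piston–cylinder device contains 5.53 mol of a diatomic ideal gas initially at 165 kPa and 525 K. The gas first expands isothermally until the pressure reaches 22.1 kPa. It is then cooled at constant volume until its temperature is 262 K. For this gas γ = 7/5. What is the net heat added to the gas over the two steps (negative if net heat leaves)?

V₁ = nRT₁/P₁ = 5.53×8.314×525/165 = 146 L.
Step 1 — Isothermal: T stays 525 K; PV = const ⇒ V₂ = 1090 L, P₂ = 22.1 kPa.
ΔU = 0 (ideal gas, T constant).
W = nRT ln(V₂/V₁) = 5.53×8.314×525×ln(7.47) = 48500 J.
Q = ΔU + W = 48500 J.
State after step 1: P = 22.1 kPa, V = 1090 L, T = 525 K.
Step 2 — Isochoric: V stays 1090 L; P/T = const ⇒ T₂ = 262 K, P₂ = 11.0 kPa.
W = 0 (no volume change).
ΔU = nCvΔT = 5.53×20.8×(262−525) = -30200 J.
Q = ΔU = -30200 J.
Net over both steps: W = 48500 J, Q = 18300 J, ΔU = -30200 J.

18300 J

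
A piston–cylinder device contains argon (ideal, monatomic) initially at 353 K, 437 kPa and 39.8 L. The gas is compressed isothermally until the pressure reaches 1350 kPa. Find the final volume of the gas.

Isothermal: T stays 353 K; PV = const ⇒ V₂ = 12.9 L, P₂ = 1350 kPa.

12.9 L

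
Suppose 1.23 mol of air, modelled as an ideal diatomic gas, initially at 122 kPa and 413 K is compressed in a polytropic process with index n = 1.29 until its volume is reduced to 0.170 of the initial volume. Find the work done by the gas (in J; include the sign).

-9780 J

V₁ = nRT₁/P₁ = 1.23×8.314×413/122 = 34.6 L.
Polytropic n=1.29: T₂ = T₁(V₁/V₂)^(n−1) = 413×(5.88)^0.29 = 690 K; P₂ = P₁(V₁/V₂)^n = 1200 kPa.
W = (P₁V₁−P₂V₂)/(n−1) = (122×34.6−1200×5.89)/0.29 = -9780 J.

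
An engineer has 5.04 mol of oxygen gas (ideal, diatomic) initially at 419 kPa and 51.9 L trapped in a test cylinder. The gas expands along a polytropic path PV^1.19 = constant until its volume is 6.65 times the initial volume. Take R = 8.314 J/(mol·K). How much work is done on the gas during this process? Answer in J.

-34600 J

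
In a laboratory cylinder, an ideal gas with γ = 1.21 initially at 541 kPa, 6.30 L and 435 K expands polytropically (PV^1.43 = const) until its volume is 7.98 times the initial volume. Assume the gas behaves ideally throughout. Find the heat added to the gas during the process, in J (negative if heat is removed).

-4900 J

n = P₁V₁/(RT₁) = 541×6.30/(8.314×435) = 0.942 mol.
Polytropic n=1.43: T₂ = T₁(V₁/V₂)^(n−1) = 435×(0.125)^0.43 = 178 K; P₂ = P₁(V₁/V₂)^n = 27.8 kPa.
W = (P₁V₁−P₂V₂)/(n−1) = (541×6.30−27.8×50.3)/0.43 = 4680 J.
ΔU = nCvΔT = 0.942×39.6×(178−435) = -9590 J.
Q = ΔU + W = -4900 J.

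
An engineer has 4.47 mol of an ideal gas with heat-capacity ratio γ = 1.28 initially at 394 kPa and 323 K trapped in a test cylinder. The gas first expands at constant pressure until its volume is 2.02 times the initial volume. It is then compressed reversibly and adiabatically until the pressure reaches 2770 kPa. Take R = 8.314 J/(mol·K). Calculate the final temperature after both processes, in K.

V₁ = nRT₁/P₁ = 4.47×8.314×323/394 = 30.5 L.
Step 1 — Isobaric: P stays 394 kPa; V/T = const ⇒ T₂ = 652 K, V₂ = 61.5 L.
W = PΔV = 394×(61.5−30.5) kPa·L = 12200 J.
ΔU = nCvΔT = 4.47×29.7×(652−323) = 43700 J.
Q = ΔU + W = nCpΔT = 56000 J.
State after step 1: P = 394 kPa, V = 61.5 L, T = 652 K.
Step 2 — Adiabatic: T₂/T₁ = (P₂/P₁)^((γ−1)/γ) ⇒ T₂ = 652×(7.03)^0.219 = 1000 K; V₂ = 13.4 L.
ΔU = nCvΔT = 4.47×29.7×(1000−652) = 46100 J.
Q = 0 for an adiabatic process, so W = −ΔU = -46100 J.
Net over both steps: W = -33800 J, Q = 56000 J, ΔU = 89800 J.

1000 K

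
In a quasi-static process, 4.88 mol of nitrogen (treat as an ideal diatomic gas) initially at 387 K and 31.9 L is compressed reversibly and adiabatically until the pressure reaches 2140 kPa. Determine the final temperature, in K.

P₁ = nRT₁/V₁ = 4.88×8.314×387/31.9 = 492 kPa.
Adiabatic: T₂/T₁ = (P₂/P₁)^((γ−1)/γ) ⇒ T₂ = 387×(4.35)^0.286 = 589 K; V₂ = 11.2 L.

589 K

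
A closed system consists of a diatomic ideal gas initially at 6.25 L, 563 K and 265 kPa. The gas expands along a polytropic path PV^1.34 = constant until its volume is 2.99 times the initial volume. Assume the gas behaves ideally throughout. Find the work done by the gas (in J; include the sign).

n = P₁V₁/(RT₁) = 265×6.25/(8.314×563) = 0.354 mol.
Polytropic n=1.34: T₂ = T₁(V₁/V₂)^(n−1) = 563×(0.334)^0.34 = 388 K; P₂ = P₁(V₁/V₂)^n = 61.1 kPa.
W = (P₁V₁−P₂V₂)/(n−1) = (265×6.25−61.1×18.7)/0.34 = 1510 J.

1510 J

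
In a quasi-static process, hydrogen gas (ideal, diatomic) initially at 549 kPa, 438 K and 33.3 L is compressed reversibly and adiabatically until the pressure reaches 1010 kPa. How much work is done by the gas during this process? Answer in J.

-8700 J

n = P₁V₁/(RT₁) = 549×33.3/(8.314×438) = 5.02 mol.
Adiabatic: T₂/T₁ = (P₂/P₁)^((γ−1)/γ) ⇒ T₂ = 438×(1.84)^0.286 = 521 K; V₂ = 21.5 L.
ΔU = nCvΔT = 5.02×20.8×(521−438) = 8700 J.
Q = 0 for an adiabatic process, so W = −ΔU = -8700 J.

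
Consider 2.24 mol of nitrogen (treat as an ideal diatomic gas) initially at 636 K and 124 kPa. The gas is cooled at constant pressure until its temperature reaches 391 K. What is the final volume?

58.7 L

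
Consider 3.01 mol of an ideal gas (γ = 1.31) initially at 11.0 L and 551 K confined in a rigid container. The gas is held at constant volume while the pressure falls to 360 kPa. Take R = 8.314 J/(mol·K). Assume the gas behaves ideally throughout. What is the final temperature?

158 K

P₁ = nRT₁/V₁ = 3.01×8.314×551/11.0 = 1250 kPa.
Isochoric: V stays 11.0 L; P/T = const ⇒ T₂ = 158 K, P₂ = 360 kPa.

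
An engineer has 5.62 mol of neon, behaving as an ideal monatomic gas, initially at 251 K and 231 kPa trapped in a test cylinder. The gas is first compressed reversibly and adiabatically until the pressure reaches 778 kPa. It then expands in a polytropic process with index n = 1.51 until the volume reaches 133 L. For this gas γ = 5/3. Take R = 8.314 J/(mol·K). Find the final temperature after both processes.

V₁ = nRT₁/P₁ = 5.62×8.314×251/231 = 50.8 L.
Step 1 — Adiabatic: T₂/T₁ = (P₂/P₁)^((γ−1)/γ) ⇒ T₂ = 251×(3.37)^0.400 = 408 K; V₂ = 24.5 L.
ΔU = nCvΔT = 5.62×12.5×(408−251) = 11000 J.
Q = 0 for an adiabatic process, so W = −ΔU = -11000 J.
State after step 1: P = 778 kPa, V = 24.5 L, T = 408 K.
Step 2 — Polytropic n=1.51: T₂ = T₁(V₁/V₂)^(n−1) = 408×(0.184)^0.51 = 172 K; P₂ = P₁(V₁/V₂)^n = 60.5 kPa.
W = (P₁V₁−P₂V₂)/(n−1) = (778×24.5−60.5×133)/0.51 = 21600 J.
ΔU = nCvΔT = 5.62×12.5×(172−408) = -16500 J.
Q = ΔU + W = 5080 J.
Net over both steps: W = 10600 J, Q = 5080 J, ΔU = -5530 J.

172 K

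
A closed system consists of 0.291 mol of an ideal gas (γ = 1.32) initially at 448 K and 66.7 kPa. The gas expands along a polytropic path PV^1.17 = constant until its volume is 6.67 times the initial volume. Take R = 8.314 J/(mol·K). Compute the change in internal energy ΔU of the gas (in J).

V₁ = nRT₁/P₁ = 0.291×8.314×448/66.7 = 16.3 L.
Polytropic n=1.17: T₂ = T₁(V₁/V₂)^(n−1) = 448×(0.150)^0.17 = 324 K; P₂ = P₁(V₁/V₂)^n = 7.24 kPa.
For an ideal gas ΔU = nCvΔT with Cv = R/(γ−1) = 26.0 J/(mol·K).
ΔU = 0.291×26.0×(324−448) = -934 J.

-934 J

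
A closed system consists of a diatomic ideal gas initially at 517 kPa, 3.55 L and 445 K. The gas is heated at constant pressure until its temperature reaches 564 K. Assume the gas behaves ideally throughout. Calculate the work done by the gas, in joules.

491 J

n = P₁V₁/(RT₁) = 517×3.55/(8.314×445) = 0.496 mol.
Isobaric: P stays 517 kPa; V/T = const ⇒ T₂ = 564 K, V₂ = 4.50 L.
W = PΔV = 517×(4.50−3.55) kPa·L = 491 J.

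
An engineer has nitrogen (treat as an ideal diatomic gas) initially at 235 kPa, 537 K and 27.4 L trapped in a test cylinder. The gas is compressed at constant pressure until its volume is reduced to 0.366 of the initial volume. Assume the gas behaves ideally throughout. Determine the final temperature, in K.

197 K

Isobaric: P stays 235 kPa; V/T = const ⇒ T₂ = 197 K, V₂ = 10.0 L.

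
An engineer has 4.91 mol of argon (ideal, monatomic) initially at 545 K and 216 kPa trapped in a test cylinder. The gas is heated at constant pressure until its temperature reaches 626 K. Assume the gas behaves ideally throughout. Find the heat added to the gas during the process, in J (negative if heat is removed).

V₁ = nRT₁/P₁ = 4.91×8.314×545/216 = 103 L.
Isobaric: P stays 216 kPa; V/T = const ⇒ T₂ = 626 K, V₂ = 118 L.
W = PΔV = 216×(118−103) kPa·L = 3310 J.
ΔU = nCvΔT = 4.91×12.5×(626−545) = 4960 J.
Q = ΔU + W = nCpΔT = 8270 J.

8270 J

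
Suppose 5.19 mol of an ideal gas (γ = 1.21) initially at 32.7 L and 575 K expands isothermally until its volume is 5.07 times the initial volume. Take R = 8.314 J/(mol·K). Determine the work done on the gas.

-40300 J

P₁ = nRT₁/V₁ = 5.19×8.314×575/32.7 = 759 kPa.
Isothermal: T stays 575 K; PV = const ⇒ V₂ = 166 L, P₂ = 150 kPa.
W = nRT ln(V₂/V₁) = 5.19×8.314×575×ln(5.07) = 40300 J.
Work done on the gas = −W_by = -40300 J.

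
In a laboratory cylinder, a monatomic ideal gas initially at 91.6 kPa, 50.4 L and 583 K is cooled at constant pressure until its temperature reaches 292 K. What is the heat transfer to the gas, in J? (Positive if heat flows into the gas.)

n = P₁V₁/(RT₁) = 91.6×50.4/(8.314×583) = 0.952 mol.
Isobaric: P stays 91.6 kPa; V/T = const ⇒ T₂ = 292 K, V₂ = 25.2 L.
W = PΔV = 91.6×(25.2−50.4) kPa·L = -2300 J.
ΔU = nCvΔT = 0.952×12.5×(292−583) = -3460 J.
Q = ΔU + W = nCpΔT = -5760 J.

-5760 J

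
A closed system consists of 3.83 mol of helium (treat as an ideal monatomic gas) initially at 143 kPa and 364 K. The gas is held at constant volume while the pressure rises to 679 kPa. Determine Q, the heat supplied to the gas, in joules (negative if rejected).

65200 J

V₁ = nRT₁/P₁ = 3.83×8.314×364/143 = 81.1 L.
Isochoric: V stays 81.1 L; P/T = const ⇒ T₂ = 1730 K, P₂ = 679 kPa.
W = 0 (no volume change).
ΔU = nCvΔT = 3.83×12.5×(1730−364) = 65200 J.
Q = ΔU = 65200 J.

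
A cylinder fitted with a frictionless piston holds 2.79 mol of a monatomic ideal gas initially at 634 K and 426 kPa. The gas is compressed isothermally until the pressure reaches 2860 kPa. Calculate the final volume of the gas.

V₁ = nRT₁/P₁ = 2.79×8.314×634/426 = 34.5 L.
Isothermal: T stays 634 K; PV = const ⇒ V₂ = 5.14 L, P₂ = 2860 kPa.

5.14 L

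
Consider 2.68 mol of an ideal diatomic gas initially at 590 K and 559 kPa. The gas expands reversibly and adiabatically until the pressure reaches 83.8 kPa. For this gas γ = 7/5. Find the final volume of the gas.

V₁ = nRT₁/P₁ = 2.68×8.314×590/559 = 23.5 L.
Adiabatic: T₂/T₁ = (P₂/P₁)^((γ−1)/γ) ⇒ T₂ = 590×(0.150)^0.286 = 343 K; V₂ = 91.2 L.

91.2 L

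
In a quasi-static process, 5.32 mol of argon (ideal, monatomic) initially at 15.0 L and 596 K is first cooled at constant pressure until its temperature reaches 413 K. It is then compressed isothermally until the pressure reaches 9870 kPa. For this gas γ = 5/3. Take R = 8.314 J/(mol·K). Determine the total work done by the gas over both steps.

-39600 J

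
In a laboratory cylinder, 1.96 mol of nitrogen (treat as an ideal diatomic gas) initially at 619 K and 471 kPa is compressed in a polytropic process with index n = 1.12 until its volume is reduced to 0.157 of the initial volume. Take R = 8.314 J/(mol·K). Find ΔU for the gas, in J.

6270 J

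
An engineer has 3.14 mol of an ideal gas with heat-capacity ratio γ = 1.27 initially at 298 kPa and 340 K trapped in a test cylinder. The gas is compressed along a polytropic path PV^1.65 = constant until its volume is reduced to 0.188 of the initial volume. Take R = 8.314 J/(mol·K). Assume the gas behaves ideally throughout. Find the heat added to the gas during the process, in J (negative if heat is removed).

V₁ = nRT₁/P₁ = 3.14×8.314×340/298 = 29.8 L.
Polytropic n=1.65: T₂ = T₁(V₁/V₂)^(n−1) = 340×(5.32)^0.65 = 1010 K; P₂ = P₁(V₁/V₂)^n = 4700 kPa.
W = (P₁V₁−P₂V₂)/(n−1) = (298×29.8−4700×5.60)/0.65 = -26800 J.
ΔU = nCvΔT = 3.14×30.8×(1010−340) = 64500 J.
Q = ΔU + W = 37700 J.

37700 J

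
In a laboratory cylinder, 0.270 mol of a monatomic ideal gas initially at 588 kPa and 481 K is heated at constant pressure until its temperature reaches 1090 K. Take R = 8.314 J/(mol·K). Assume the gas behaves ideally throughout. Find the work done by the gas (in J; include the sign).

V₁ = nRT₁/P₁ = 0.270×8.314×481/588 = 1.84 L.
Isobaric: P stays 588 kPa; V/T = const ⇒ T₂ = 1090 K, V₂ = 4.16 L.
W = PΔV = 588×(4.16−1.84) kPa·L = 1370 J.

1370 J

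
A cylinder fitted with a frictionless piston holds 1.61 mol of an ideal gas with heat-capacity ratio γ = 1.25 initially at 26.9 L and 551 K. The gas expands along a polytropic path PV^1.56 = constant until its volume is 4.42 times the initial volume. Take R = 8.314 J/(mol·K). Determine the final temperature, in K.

240 K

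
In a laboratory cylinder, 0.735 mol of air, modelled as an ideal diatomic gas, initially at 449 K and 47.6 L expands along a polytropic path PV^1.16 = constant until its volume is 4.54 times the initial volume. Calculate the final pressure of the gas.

P₁ = nRT₁/V₁ = 0.735×8.314×449/47.6 = 57.6 kPa.
Polytropic n=1.16: T₂ = T₁(V₁/V₂)^(n−1) = 449×(0.220)^0.16 = 352 K; P₂ = P₁(V₁/V₂)^n = 9.97 kPa.

9.97 kPa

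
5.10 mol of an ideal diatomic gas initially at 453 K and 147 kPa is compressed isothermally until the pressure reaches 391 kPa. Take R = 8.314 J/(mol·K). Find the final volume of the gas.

V₁ = nRT₁/P₁ = 5.10×8.314×453/147 = 131 L.
Isothermal: T stays 453 K; PV = const ⇒ V₂ = 49.1 L, P₂ = 391 kPa.

49.1 L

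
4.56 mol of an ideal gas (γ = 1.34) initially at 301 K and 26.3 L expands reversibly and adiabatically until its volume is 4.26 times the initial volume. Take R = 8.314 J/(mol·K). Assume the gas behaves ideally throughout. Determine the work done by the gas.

13100 J

P₁ = nRT₁/V₁ = 4.56×8.314×301/26.3 = 434 kPa.
Adiabatic: TV^(γ−1) = const ⇒ T₂ = 301×(0.235)^0.340 = 184 K; PV^γ = const ⇒ P₂ = 62.2 kPa.
ΔU = nCvΔT = 4.56×24.5×(184−301) = -13100 J.
Q = 0 for an adiabatic process, so W = −ΔU = 13100 J.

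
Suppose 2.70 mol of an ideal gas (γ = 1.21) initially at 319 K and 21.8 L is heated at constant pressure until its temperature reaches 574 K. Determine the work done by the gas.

5720 J

P₁ = nRT₁/V₁ = 2.70×8.314×319/21.8 = 328 kPa.
Isobaric: P stays 328 kPa; V/T = const ⇒ T₂ = 574 K, V₂ = 39.2 L.
W = PΔV = 328×(39.2−21.8) kPa·L = 5720 J.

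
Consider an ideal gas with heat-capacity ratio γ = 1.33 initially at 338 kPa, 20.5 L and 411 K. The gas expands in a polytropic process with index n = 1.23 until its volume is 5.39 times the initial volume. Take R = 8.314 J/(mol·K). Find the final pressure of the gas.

42.6 kPa

Polytropic n=1.23: T₂ = T₁(V₁/V₂)^(n−1) = 411×(0.186)^0.23 = 279 K; P₂ = P₁(V₁/V₂)^n = 42.6 kPa.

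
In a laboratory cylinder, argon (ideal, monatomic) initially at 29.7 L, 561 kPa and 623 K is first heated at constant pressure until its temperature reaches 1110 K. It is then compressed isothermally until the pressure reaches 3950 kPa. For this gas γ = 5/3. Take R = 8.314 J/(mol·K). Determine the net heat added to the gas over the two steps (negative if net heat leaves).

-25400 J

n = P₁V₁/(RT₁) = 561×29.7/(8.314×623) = 3.22 mol.
Step 1 — Isobaric: P stays 561 kPa; V/T = const ⇒ T₂ = 1110 K, V₂ = 52.9 L.
W = PΔV = 561×(52.9−29.7) kPa·L = 13000 J.
ΔU = nCvΔT = 3.22×12.5×(1110−623) = 19500 J.
Q = ΔU + W = nCpΔT = 32600 J.
State after step 1: P = 561 kPa, V = 52.9 L, T = 1110 K.
Step 2 — Isothermal: T stays 1110 K; PV = const ⇒ V₂ = 7.52 L, P₂ = 3950 kPa.
ΔU = 0 (ideal gas, T constant).
W = nRT ln(V₂/V₁) = 3.22×8.314×1110×ln(0.142) = -57900 J.
Q = ΔU + W = -57900 J.
Net over both steps: W = -44900 J, Q = -25400 J, ΔU = 19500 J.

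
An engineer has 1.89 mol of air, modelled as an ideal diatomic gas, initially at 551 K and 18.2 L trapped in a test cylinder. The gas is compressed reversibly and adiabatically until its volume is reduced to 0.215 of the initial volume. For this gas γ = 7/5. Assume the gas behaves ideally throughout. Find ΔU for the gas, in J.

P₁ = nRT₁/V₁ = 1.89×8.314×551/18.2 = 476 kPa.
Adiabatic: TV^(γ−1) = const ⇒ T₂ = 551×(4.65)^0.400 = 1020 K; PV^γ = const ⇒ P₂ = 4090 kPa.
For an ideal gas ΔU = nCvΔT with Cv = (5/2)R = 20.8 J/(mol·K).
ΔU = 1.89×20.8×(1020−551) = 18400 J.

18400 J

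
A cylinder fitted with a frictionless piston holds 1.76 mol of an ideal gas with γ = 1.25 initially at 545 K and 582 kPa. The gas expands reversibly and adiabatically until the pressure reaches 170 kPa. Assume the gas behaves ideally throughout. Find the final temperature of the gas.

V₁ = nRT₁/P₁ = 1.76×8.314×545/582 = 13.7 L.
Adiabatic: T₂/T₁ = (P₂/P₁)^((γ−1)/γ) ⇒ T₂ = 545×(0.292)^0.200 = 426 K; V₂ = 36.7 L.

426 K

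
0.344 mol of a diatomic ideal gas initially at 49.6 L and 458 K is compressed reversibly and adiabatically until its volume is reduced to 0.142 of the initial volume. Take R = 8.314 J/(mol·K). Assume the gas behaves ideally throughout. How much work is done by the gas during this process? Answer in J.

P₁ = nRT₁/V₁ = 0.344×8.314×458/49.6 = 26.4 kPa.
Adiabatic: TV^(γ−1) = const ⇒ T₂ = 458×(7.04)^0.400 = 1000 K; PV^γ = const ⇒ P₂ = 406 kPa.
ΔU = nCvΔT = 0.344×20.8×(1000−458) = 3870 J.
Q = 0 for an adiabatic process, so W = −ΔU = -3870 J.

-3870 J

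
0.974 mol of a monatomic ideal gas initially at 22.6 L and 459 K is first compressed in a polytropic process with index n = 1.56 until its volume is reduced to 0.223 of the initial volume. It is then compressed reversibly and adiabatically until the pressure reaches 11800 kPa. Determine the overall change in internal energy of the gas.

P₁ = nRT₁/V₁ = 0.974×8.314×459/22.6 = 164 kPa.
Step 1 — Polytropic n=1.56: T₂ = T₁(V₁/V₂)^(n−1) = 459×(4.48)^0.56 = 1060 K; P₂ = P₁(V₁/V₂)^n = 1710 kPa.
W = (P₁V₁−P₂V₂)/(n−1) = (164×22.6−1710×5.04)/0.56 = -8740 J.
ΔU = nCvΔT = 0.974×12.5×(1060−459) = 7340 J.
Q = ΔU + W = -1400 J.
State after step 1: P = 1710 kPa, V = 5.04 L, T = 1060 K.
Step 2 — Adiabatic: T₂/T₁ = (P₂/P₁)^((γ−1)/γ) ⇒ T₂ = 1060×(6.91)^0.400 = 2300 K; V₂ = 1.58 L.
ΔU = nCvΔT = 0.974×12.5×(2300−1060) = 15100 J.
Q = 0 for an adiabatic process, so W = −ΔU = -15100 J.
Net over both steps: W = -23800 J, Q = -1400 J, ΔU = 22400 J.

22400 J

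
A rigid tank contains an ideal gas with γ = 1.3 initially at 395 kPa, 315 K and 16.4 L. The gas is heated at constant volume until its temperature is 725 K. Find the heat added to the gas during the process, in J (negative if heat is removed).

28100 J

n = P₁V₁/(RT₁) = 395×16.4/(8.314×315) = 2.47 mol.
Isochoric: V stays 16.4 L; P/T = const ⇒ T₂ = 725 K, P₂ = 909 kPa.
W = 0 (no volume change).
ΔU = nCvΔT = 2.47×27.7×(725−315) = 28100 J.
Q = ΔU = 28100 J.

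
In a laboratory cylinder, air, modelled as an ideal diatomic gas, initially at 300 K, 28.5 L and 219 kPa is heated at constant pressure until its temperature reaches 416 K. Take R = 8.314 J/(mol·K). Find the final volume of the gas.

39.5 L

Isobaric: P stays 219 kPa; V/T = const ⇒ T₂ = 416 K, V₂ = 39.5 L.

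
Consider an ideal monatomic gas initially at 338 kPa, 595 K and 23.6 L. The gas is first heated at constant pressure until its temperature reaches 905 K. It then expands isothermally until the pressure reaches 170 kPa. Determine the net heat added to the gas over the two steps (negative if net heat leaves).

n = P₁V₁/(RT₁) = 338×23.6/(8.314×595) = 1.61 mol.
Step 1 — Isobaric: P stays 338 kPa; V/T = const ⇒ T₂ = 905 K, V₂ = 35.9 L.
W = PΔV = 338×(35.9−23.6) kPa·L = 4160 J.
ΔU = nCvΔT = 1.61×12.5×(905−595) = 6230 J.
Q = ΔU + W = nCpΔT = 10400 J.
State after step 1: P = 338 kPa, V = 35.9 L, T = 905 K.
Step 2 — Isothermal: T stays 905 K; PV = const ⇒ V₂ = 71.4 L, P₂ = 170 kPa.
ΔU = 0 (ideal gas, T constant).
W = nRT ln(V₂/V₁) = 1.61×8.314×905×ln(1.99) = 8340 J.
Q = ΔU + W = 8340 J.
Net over both steps: W = 12500 J, Q = 18700 J, ΔU = 6230 J.

18700 J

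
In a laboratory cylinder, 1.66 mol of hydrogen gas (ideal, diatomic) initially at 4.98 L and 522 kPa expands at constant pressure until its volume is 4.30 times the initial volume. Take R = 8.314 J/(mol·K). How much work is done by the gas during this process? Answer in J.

8580 J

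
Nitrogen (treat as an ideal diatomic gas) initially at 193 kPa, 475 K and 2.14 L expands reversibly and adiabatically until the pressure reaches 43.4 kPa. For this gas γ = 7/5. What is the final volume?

Adiabatic: T₂/T₁ = (P₂/P₁)^((γ−1)/γ) ⇒ T₂ = 475×(0.225)^0.286 = 310 K; V₂ = 6.21 L.

6.21 L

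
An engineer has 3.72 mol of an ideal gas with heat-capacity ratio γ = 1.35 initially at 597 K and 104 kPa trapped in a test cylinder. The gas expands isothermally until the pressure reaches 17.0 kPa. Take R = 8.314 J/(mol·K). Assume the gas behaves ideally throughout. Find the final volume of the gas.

V₁ = nRT₁/P₁ = 3.72×8.314×597/104 = 178 L.
Isothermal: T stays 597 K; PV = const ⇒ V₂ = 1090 L, P₂ = 17.0 kPa.

1090 L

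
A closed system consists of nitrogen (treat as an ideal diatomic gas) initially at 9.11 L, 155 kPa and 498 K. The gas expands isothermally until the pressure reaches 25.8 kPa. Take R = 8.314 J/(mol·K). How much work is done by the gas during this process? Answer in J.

2530 J

n = P₁V₁/(RT₁) = 155×9.11/(8.314×498) = 0.341 mol.
Isothermal: T stays 498 K; PV = const ⇒ V₂ = 54.7 L, P₂ = 25.8 kPa.
W = nRT ln(V₂/V₁) = 0.341×8.314×498×ln(6.01) = 2530 J.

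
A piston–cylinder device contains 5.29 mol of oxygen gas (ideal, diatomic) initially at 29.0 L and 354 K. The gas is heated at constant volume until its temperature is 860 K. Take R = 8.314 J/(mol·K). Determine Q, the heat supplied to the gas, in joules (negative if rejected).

P₁ = nRT₁/V₁ = 5.29×8.314×354/29.0 = 537 kPa.
Isochoric: V stays 29.0 L; P/T = const ⇒ T₂ = 860 K, P₂ = 1300 kPa.
W = 0 (no volume change).
ΔU = nCvΔT = 5.29×20.8×(860−354) = 55600 J.
Q = ΔU = 55600 J.

55600 J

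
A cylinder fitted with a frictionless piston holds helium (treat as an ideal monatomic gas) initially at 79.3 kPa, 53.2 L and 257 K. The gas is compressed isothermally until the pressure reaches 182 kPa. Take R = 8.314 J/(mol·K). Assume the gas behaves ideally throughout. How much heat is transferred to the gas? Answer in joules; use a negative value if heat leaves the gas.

n = P₁V₁/(RT₁) = 79.3×53.2/(8.314×257) = 1.97 mol.
Isothermal: T stays 257 K; PV = const ⇒ V₂ = 23.2 L, P₂ = 182 kPa.
ΔU = 0 (ideal gas, T constant).
W = nRT ln(V₂/V₁) = 1.97×8.314×257×ln(0.436) = -3500 J.
Q = ΔU + W = -3500 J.

-3500 J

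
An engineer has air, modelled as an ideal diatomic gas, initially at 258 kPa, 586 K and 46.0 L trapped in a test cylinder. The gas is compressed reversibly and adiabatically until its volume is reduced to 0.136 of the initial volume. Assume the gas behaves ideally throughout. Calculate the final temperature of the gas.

1300 K

Adiabatic: TV^(γ−1) = const ⇒ T₂ = 586×(7.35)^0.400 = 1300 K; PV^γ = const ⇒ P₂ = 4210 kPa.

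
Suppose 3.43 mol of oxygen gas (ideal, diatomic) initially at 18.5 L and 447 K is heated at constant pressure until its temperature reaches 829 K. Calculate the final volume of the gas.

P₁ = nRT₁/V₁ = 3.43×8.314×447/18.5 = 689 kPa.
Isobaric: P stays 689 kPa; V/T = const ⇒ T₂ = 829 K, V₂ = 34.3 L.

34.3 L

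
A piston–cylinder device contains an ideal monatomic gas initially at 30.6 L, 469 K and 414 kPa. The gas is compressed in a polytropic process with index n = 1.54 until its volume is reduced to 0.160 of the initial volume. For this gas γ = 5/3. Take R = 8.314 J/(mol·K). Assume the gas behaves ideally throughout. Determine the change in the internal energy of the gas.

32100 J

n = P₁V₁/(RT₁) = 414×30.6/(8.314×469) = 3.25 mol.
Polytropic n=1.54: T₂ = T₁(V₁/V₂)^(n−1) = 469×(6.25)^0.54 = 1260 K; P₂ = P₁(V₁/V₂)^n = 6960 kPa.
For an ideal gas ΔU = nCvΔT with Cv = (3/2)R = 12.5 J/(mol·K).
ΔU = 3.25×12.5×(1260−469) = 32100 J.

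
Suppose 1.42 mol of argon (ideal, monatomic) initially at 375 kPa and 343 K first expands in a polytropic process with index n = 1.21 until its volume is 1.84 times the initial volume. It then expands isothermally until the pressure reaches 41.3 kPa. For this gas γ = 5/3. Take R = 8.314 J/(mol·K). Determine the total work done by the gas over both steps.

7550 J

V₁ = nRT₁/P₁ = 1.42×8.314×343/375 = 10.8 L.
Step 1 — Polytropic n=1.21: T₂ = T₁(V₁/V₂)^(n−1) = 343×(0.543)^0.21 = 302 K; P₂ = P₁(V₁/V₂)^n = 179 kPa.
W = (P₁V₁−P₂V₂)/(n−1) = (375×10.8−179×19.9)/0.21 = 2320 J.
ΔU = nCvΔT = 1.42×12.5×(302−343) = -730 J.
Q = ΔU + W = 1590 J.
State after step 1: P = 179 kPa, V = 19.9 L, T = 302 K.
Step 2 — Isothermal: T stays 302 K; PV = const ⇒ V₂ = 86.3 L, P₂ = 41.3 kPa.
ΔU = 0 (ideal gas, T constant).
W = nRT ln(V₂/V₁) = 1.42×8.314×302×ln(4.34) = 5230 J.
Q = ΔU + W = 5230 J.
Net over both steps: W = 7550 J, Q = 6820 J, ΔU = -730 J.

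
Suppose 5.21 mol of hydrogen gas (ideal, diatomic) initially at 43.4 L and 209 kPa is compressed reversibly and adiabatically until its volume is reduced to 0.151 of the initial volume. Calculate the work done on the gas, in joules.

T₁ = P₁V₁/(nR) = 209×43.4/(5.21×8.314) = 209 K.
Adiabatic: TV^(γ−1) = const ⇒ T₂ = 209×(6.62)^0.400 = 446 K; PV^γ = const ⇒ P₂ = 2950 kPa.
ΔU = nCvΔT = 5.21×20.8×(446−209) = 25600 J.
Q = 0 for an adiabatic process, so W = −ΔU = -25600 J.
Work done on the gas = −W_by = 25600 J.

25600 J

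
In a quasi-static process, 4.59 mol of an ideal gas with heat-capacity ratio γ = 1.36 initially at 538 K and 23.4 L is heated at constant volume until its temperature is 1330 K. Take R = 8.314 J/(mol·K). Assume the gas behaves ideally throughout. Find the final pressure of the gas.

P₁ = nRT₁/V₁ = 4.59×8.314×538/23.4 = 877 kPa.
Isochoric: V stays 23.4 L; P/T = const ⇒ T₂ = 1330 K, P₂ = 2170 kPa.

2170 kPa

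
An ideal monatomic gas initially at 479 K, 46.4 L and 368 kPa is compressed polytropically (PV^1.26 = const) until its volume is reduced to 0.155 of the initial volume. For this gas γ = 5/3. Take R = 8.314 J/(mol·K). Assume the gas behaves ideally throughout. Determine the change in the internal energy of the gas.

16000 J

n = P₁V₁/(RT₁) = 368×46.4/(8.314×479) = 4.29 mol.
Polytropic n=1.26: T₂ = T₁(V₁/V₂)^(n−1) = 479×(6.45)^0.26 = 778 K; P₂ = P₁(V₁/V₂)^n = 3860 kPa.
For an ideal gas ΔU = nCvΔT with Cv = (3/2)R = 12.5 J/(mol·K).
ΔU = 4.29×12.5×(778−479) = 16000 J.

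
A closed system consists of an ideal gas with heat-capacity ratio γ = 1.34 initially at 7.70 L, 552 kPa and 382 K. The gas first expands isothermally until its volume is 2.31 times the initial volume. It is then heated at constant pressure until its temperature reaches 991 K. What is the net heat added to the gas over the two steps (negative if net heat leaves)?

n = P₁V₁/(RT₁) = 552×7.70/(8.314×382) = 1.34 mol.
Step 1 — Isothermal: T stays 382 K; PV = const ⇒ V₂ = 17.8 L, P₂ = 239 kPa.
ΔU = 0 (ideal gas, T constant).
W = nRT ln(V₂/V₁) = 1.34×8.314×382×ln(2.31) = 3560 J.
Q = ΔU + W = 3560 J.
State after step 1: P = 239 kPa, V = 17.8 L, T = 382 K.
Step 2 — Isobaric: P stays 239 kPa; V/T = const ⇒ T₂ = 991 K, V₂ = 46.1 L.
W = PΔV = 239×(46.1−17.8) kPa·L = 6780 J.
ΔU = nCvΔT = 1.34×24.5×(991−382) = 19900 J.
Q = ΔU + W = nCpΔT = 26700 J.
Net over both steps: W = 10300 J, Q = 30300 J, ΔU = 19900 J.

30300 J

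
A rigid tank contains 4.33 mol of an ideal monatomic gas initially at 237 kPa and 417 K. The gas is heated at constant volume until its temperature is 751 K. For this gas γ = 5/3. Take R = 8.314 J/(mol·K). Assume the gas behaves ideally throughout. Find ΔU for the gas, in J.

18000 J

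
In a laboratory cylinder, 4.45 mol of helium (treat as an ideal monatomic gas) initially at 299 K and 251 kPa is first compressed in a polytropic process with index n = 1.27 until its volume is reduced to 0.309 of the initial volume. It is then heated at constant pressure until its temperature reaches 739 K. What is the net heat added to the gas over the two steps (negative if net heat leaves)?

21300 J

V₁ = nRT₁/P₁ = 4.45×8.314×299/251 = 44.1 L.
Step 1 — Polytropic n=1.27: T₂ = T₁(V₁/V₂)^(n−1) = 299×(3.24)^0.27 = 411 K; P₂ = P₁(V₁/V₂)^n = 1120 kPa.
W = (P₁V₁−P₂V₂)/(n−1) = (251×44.1−1120×13.6)/0.27 = -15300 J.
ΔU = nCvΔT = 4.45×12.5×(411−299) = 6190 J.
Q = ΔU + W = -9100 J.
State after step 1: P = 1120 kPa, V = 13.6 L, T = 411 K.
Step 2 — Isobaric: P stays 1120 kPa; V/T = const ⇒ T₂ = 739 K, V₂ = 24.5 L.
W = PΔV = 1120×(24.5−13.6) kPa·L = 12200 J.
ΔU = nCvΔT = 4.45×12.5×(739−411) = 18200 J.
Q = ΔU + W = nCpΔT = 30400 J.
Net over both steps: W = -3140 J, Q = 21300 J, ΔU = 24400 J.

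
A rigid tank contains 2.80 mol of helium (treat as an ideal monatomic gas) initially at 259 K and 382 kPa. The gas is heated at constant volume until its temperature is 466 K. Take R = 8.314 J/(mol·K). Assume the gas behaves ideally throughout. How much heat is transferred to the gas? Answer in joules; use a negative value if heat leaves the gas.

7230 J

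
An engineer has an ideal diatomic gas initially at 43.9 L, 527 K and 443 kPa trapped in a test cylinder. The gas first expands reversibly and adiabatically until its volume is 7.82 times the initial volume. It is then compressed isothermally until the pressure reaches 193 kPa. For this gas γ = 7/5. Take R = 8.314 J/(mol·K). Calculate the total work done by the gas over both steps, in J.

9760 J

n = P₁V₁/(RT₁) = 443×43.9/(8.314×527) = 4.44 mol.
Step 1 — Adiabatic: TV^(γ−1) = const ⇒ T₂ = 527×(0.128)^0.400 = 231 K; PV^γ = const ⇒ P₂ = 24.9 kPa.
ΔU = nCvΔT = 4.44×20.8×(231−527) = -27300 J.
Q = 0 for an adiabatic process, so W = −ΔU = 27300 J.
State after step 1: P = 24.9 kPa, V = 343 L, T = 231 K.
Step 2 — Isothermal: T stays 231 K; PV = const ⇒ V₂ = 44.3 L, P₂ = 193 kPa.
ΔU = 0 (ideal gas, T constant).
W = nRT ln(V₂/V₁) = 4.44×8.314×231×ln(0.129) = -17500 J.
Q = ΔU + W = -17500 J.
Net over both steps: W = 9760 J, Q = -17500 J, ΔU = -27300 J.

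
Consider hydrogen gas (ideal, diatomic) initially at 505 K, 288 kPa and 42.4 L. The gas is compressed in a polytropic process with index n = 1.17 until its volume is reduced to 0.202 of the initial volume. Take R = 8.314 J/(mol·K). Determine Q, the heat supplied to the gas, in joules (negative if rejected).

n = P₁V₁/(RT₁) = 288×42.4/(8.314×505) = 2.91 mol.
Polytropic n=1.17: T₂ = T₁(V₁/V₂)^(n−1) = 505×(4.95)^0.17 = 663 K; P₂ = P₁(V₁/V₂)^n = 1870 kPa.
W = (P₁V₁−P₂V₂)/(n−1) = (288×42.4−1870×8.56)/0.17 = -22400 J.
ΔU = nCvΔT = 2.91×20.8×(663−505) = 9540 J.
Q = ΔU + W = -12900 J.

-12900 J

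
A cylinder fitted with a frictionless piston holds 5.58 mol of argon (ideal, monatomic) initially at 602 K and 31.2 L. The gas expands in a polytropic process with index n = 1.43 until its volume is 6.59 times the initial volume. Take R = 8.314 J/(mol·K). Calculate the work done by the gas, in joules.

P₁ = nRT₁/V₁ = 5.58×8.314×602/31.2 = 895 kPa.
Polytropic n=1.43: T₂ = T₁(V₁/V₂)^(n−1) = 602×(0.152)^0.43 = 268 K; P₂ = P₁(V₁/V₂)^n = 60.4 kPa.
W = (P₁V₁−P₂V₂)/(n−1) = (895×31.2−60.4×206)/0.43 = 36100 J.

36100 J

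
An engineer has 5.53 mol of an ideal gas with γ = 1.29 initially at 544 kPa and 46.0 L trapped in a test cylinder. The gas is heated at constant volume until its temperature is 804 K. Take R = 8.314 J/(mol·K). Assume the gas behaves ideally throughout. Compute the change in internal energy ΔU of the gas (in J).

T₁ = P₁V₁/(nR) = 544×46.0/(5.53×8.314) = 544 K.
Isochoric: V stays 46.0 L; P/T = const ⇒ T₂ = 804 K, P₂ = 804 kPa.
For an ideal gas ΔU = nCvΔT with Cv = R/(γ−1) = 28.7 J/(mol·K).
ΔU = 5.53×28.7×(804−544) = 41200 J.

41200 J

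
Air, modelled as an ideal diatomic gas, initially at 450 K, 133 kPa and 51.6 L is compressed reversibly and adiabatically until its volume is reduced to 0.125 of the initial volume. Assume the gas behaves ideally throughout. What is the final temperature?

Adiabatic: TV^(γ−1) = const ⇒ T₂ = 450×(8.00)^0.400 = 1030 K; PV^γ = const ⇒ P₂ = 2440 kPa.

1030 K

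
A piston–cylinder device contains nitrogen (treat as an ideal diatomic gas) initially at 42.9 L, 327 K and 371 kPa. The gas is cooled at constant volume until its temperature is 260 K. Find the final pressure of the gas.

295 kPa

Isochoric: V stays 42.9 L; P/T = const ⇒ T₂ = 260 K, P₂ = 295 kPa.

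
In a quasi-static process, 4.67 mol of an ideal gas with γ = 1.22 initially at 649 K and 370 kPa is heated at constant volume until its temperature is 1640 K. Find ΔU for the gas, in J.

175000 J

V₁ = nRT₁/P₁ = 4.67×8.314×649/370 = 68.1 L.
Isochoric: V stays 68.1 L; P/T = const ⇒ T₂ = 1640 K, P₂ = 935 kPa.
For an ideal gas ΔU = nCvΔT with Cv = R/(γ−1) = 37.8 J/(mol·K).
ΔU = 4.67×37.8×(1640−649) = 175000 J.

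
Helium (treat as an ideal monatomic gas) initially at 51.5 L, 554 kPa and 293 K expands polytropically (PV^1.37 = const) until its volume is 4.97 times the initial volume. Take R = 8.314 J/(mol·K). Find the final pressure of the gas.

Polytropic n=1.37: T₂ = T₁(V₁/V₂)^(n−1) = 293×(0.201)^0.37 = 162 K; P₂ = P₁(V₁/V₂)^n = 61.6 kPa.

61.6 kPa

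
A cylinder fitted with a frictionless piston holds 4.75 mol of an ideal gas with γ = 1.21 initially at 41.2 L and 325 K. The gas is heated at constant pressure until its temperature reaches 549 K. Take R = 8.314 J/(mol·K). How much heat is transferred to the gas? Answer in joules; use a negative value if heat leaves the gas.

P₁ = nRT₁/V₁ = 4.75×8.314×325/41.2 = 312 kPa.
Isobaric: P stays 312 kPa; V/T = const ⇒ T₂ = 549 K, V₂ = 69.6 L.
W = PΔV = 312×(69.6−41.2) kPa·L = 8850 J.
ΔU = nCvΔT = 4.75×39.6×(549−325) = 42100 J.
Q = ΔU + W = nCpΔT = 51000 J.

51000 J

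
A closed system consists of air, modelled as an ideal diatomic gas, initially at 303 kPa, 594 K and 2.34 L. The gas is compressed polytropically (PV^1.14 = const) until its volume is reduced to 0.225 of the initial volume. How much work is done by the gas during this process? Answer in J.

-1180 J

n = P₁V₁/(RT₁) = 303×2.34/(8.314×594) = 0.144 mol.
Polytropic n=1.14: T₂ = T₁(V₁/V₂)^(n−1) = 594×(4.44)^0.14 = 732 K; P₂ = P₁(V₁/V₂)^n = 1660 kPa.
W = (P₁V₁−P₂V₂)/(n−1) = (303×2.34−1660×0.526)/0.14 = -1180 J.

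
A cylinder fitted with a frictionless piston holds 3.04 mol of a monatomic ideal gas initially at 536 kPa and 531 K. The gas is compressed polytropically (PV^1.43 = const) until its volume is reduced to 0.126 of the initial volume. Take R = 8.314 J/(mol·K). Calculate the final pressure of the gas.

V₁ = nRT₁/P₁ = 3.04×8.314×531/536 = 25.0 L.
Polytropic n=1.43: T₂ = T₁(V₁/V₂)^(n−1) = 531×(7.94)^0.43 = 1290 K; P₂ = P₁(V₁/V₂)^n = 10400 kPa.

10400 kPa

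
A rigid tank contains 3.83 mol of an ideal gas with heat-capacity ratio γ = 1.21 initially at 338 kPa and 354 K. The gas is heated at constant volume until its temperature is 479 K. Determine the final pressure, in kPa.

457 kPa

V₁ = nRT₁/P₁ = 3.83×8.314×354/338 = 33.3 L.
Isochoric: V stays 33.3 L; P/T = const ⇒ T₂ = 479 K, P₂ = 457 kPa.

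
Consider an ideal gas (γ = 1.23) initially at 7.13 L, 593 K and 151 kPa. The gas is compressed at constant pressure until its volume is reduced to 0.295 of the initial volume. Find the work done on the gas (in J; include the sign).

n = P₁V₁/(RT₁) = 151×7.13/(8.314×593) = 0.218 mol.
Isobaric: P stays 151 kPa; V/T = const ⇒ T₂ = 175 K, V₂ = 2.10 L.
W = PΔV = 151×(2.10−7.13) kPa·L = -759 J.
Work done on the gas = −W_by = 759 J.

759 J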